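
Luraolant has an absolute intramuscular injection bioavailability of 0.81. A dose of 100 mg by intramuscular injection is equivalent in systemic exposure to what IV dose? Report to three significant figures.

D_iv = 81.0 mg

Systemic exposure from an extravascular dose = F × D_ev, so the equivalent IV dose is F × D_ev.
D_iv = F × D_ev = 0.81 × 100 = 81 mg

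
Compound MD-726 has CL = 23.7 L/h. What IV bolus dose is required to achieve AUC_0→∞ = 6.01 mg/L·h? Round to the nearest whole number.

Dose_iv = CL × AUC_0→∞
     = 23.7 × 6.01 = 142.437 mg

Dose = 142 mg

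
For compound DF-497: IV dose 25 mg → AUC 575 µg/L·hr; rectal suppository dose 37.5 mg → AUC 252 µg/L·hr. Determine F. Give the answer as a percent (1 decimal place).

F = (AUC_ev / D_ev) / (AUC_iv / D_iv)
  = (252/37.5) / (575/25)
  = 6.72 / 23 = 0.2922
  = 29.22%

F = 29.2%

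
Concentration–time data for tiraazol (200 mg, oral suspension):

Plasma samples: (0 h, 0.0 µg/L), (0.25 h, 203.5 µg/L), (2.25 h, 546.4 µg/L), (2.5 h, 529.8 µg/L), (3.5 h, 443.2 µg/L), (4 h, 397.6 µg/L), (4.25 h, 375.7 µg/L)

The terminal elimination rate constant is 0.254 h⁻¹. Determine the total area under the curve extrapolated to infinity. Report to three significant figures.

AUC = 3180 µg/L·h

Trapezoidal AUC_0→4.25:
  [0→0.25]: (0.0+203.5)/2 × 0.25 = 25.4375
  [0.25→2.25]: (203.5+546.4)/2 × 2 = 749.9
  [2.25→2.5]: (546.4+529.8)/2 × 0.25 = 134.525
  [2.5→3.5]: (529.8+443.2)/2 × 1 = 486.5
  [3.5→4]: (443.2+397.6)/2 × 0.5 = 210.2
  [4→4.25]: (397.6+375.7)/2 × 0.25 = 96.6625
  Sum = 1703.225 µg/L·h
Extrapolated tail: C_last / k_e = 375.7 / 0.254 = 1479.134
AUC_0→∞ = 1703.225 + 1479.134 = 3182.359 µg/L·h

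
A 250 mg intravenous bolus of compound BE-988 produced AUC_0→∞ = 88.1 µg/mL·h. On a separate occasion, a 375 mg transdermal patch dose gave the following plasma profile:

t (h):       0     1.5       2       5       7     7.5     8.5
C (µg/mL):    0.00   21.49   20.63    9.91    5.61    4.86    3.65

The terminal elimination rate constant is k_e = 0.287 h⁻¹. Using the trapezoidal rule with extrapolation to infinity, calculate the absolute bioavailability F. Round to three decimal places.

Trapezoidal AUC_0→8.5 (transdermal patch):
  [0→1.5]: (0.00+21.49)/2 × 1.5 = 16.1175
  [1.5→2]: (21.49+20.63)/2 × 0.5 = 10.53
  [2→5]: (20.63+9.91)/2 × 3 = 45.81
  [5→7]: (9.91+5.61)/2 × 2 = 15.52
  [7→7.5]: (5.61+4.86)/2 × 0.5 = 2.6175
  [7.5→8.5]: (4.86+3.65)/2 × 1 = 4.255
  Sum = 94.85 µg/mL·h
Tail: C_last/k_e = 3.65/0.287 = 12.718
AUC_0→∞ (transdermal patch) = 94.85 + 12.718 = 107.568 µg/mL·h
F = (AUC_ev/D_ev)/(AUC_iv/D_iv) = (107.568/375)/(88.1/250) = 0.286848/0.3524 = 0.8140

F = 0.814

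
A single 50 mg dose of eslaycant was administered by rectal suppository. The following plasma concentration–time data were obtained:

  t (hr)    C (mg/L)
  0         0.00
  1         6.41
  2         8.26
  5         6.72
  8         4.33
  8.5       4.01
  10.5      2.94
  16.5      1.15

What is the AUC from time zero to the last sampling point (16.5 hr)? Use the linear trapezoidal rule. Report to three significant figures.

Trapezoidal AUC_0→16.5:
  [0→1]: (0.00+6.41)/2 × 1 = 3.205
  [1→2]: (6.41+8.26)/2 × 1 = 7.335
  [2→5]: (8.26+6.72)/2 × 3 = 22.47
  [5→8]: (6.72+4.33)/2 × 3 = 16.575
  [8→8.5]: (4.33+4.01)/2 × 0.5 = 2.085
  [8.5→10.5]: (4.01+2.94)/2 × 2 = 6.95
  [10.5→16.5]: (2.94+1.15)/2 × 6 = 12.27
  Sum = 70.89 mg/L·hr

AUC = 70.9 mg/L·hr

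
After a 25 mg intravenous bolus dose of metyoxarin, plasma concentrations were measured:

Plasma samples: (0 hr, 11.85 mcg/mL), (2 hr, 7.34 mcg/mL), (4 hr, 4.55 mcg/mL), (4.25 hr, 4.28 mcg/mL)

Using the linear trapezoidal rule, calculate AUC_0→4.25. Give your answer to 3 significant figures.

AUC = 32.2 mcg/mL·hr

Trapezoidal AUC_0→4.25:
  [0→2]: (11.85+7.34)/2 × 2 = 19.19
  [2→4]: (7.34+4.55)/2 × 2 = 11.89
  [4→4.25]: (4.55+4.28)/2 × 0.25 = 1.10375
  Sum = 32.18375 mcg/mL·hr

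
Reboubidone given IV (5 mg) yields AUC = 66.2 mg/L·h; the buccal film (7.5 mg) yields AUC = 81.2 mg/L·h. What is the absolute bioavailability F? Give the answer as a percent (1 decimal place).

F = (AUC_ev / D_ev) / (AUC_iv / D_iv)
  = (81.2/7.5) / (66.2/5)
  = 10.8267 / 13.24 = 0.8177
  = 81.77%

F = 81.8%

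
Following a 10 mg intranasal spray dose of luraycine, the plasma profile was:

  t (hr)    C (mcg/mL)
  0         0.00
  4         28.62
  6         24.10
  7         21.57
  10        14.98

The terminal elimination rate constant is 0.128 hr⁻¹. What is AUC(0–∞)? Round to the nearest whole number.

Trapezoidal AUC_0→10:
  [0→4]: (0.00+28.62)/2 × 4 = 57.24
  [4→6]: (28.62+24.10)/2 × 2 = 52.72
  [6→7]: (24.10+21.57)/2 × 1 = 22.835
  [7→10]: (21.57+14.98)/2 × 3 = 54.825
  Sum = 187.62 mcg/mL·hr
Extrapolated tail: C_last / k_e = 14.98 / 0.128 = 117.031
AUC_0→∞ = 187.62 + 117.031 = 304.651 mcg/mL·hr

AUC = 305 mcg/mL·hr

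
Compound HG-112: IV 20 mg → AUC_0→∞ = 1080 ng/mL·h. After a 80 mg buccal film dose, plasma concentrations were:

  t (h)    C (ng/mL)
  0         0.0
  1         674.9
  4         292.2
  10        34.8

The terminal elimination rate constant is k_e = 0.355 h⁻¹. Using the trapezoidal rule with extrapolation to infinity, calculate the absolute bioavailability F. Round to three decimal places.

Trapezoidal AUC_0→10 (buccal film):
  [0→1]: (0.0+674.9)/2 × 1 = 337.45
  [1→4]: (674.9+292.2)/2 × 3 = 1450.65
  [4→10]: (292.2+34.8)/2 × 6 = 981.0
  Sum = 2769.1 ng/mL·h
Tail: C_last/k_e = 34.8/0.355 = 98.028
AUC_0→∞ (buccal film) = 2769.1 + 98.028 = 2867.128 ng/mL·h
F = (AUC_ev/D_ev)/(AUC_iv/D_iv) = (2867.128/80)/(1080/20) = 35.8391/54 = 0.6637

F = 0.664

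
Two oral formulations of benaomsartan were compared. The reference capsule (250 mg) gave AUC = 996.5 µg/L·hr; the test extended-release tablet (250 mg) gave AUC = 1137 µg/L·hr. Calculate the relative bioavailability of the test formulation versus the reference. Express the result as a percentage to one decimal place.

F_rel = (AUC_test/D_test) / (AUC_ref/D_ref)
      = (1137/250) / (996.5/250)
      = 4.548 / 3.986 = 1.1410 = 114.10%

F_rel = 114.1%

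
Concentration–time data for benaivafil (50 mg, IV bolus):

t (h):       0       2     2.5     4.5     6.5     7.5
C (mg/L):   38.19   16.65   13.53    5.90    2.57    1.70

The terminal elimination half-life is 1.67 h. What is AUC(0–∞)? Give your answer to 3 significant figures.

Trapezoidal AUC_0→7.5:
  [0→2]: (38.19+16.65)/2 × 2 = 54.84
  [2→2.5]: (16.65+13.53)/2 × 0.5 = 7.545
  [2.5→4.5]: (13.53+5.90)/2 × 2 = 19.43
  [4.5→6.5]: (5.90+2.57)/2 × 2 = 8.47
  [6.5→7.5]: (2.57+1.70)/2 × 1 = 2.135
  Sum = 92.42 mg/L·h
k_e = ln2 / t½ = 0.693147 / 1.67 = 0.4151 h^-1
Extrapolated tail: C_last / k_e = 1.70 / 0.4151 = 4.095
AUC_0→∞ = 92.42 + 4.095 = 96.515 mg/L·h

AUC = 96.5 mg/L·h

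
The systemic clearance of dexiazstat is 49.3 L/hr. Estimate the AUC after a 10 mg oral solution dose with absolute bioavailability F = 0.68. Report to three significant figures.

AUC_0→∞ = F × Dose / CL
        = 0.68 × 10 / 49.3 = 0.137931 mg/L·hr

AUC = 0.138 mg/L·hr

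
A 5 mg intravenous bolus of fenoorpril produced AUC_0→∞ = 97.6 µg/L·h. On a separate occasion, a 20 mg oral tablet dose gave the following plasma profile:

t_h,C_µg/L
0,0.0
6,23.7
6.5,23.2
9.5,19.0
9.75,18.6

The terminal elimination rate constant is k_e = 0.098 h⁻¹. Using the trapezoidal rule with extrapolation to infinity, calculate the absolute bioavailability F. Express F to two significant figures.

F = 0.87

Trapezoidal AUC_0→9.75 (oral tablet):
  [0→6]: (0.0+23.7)/2 × 6 = 71.1
  [6→6.5]: (23.7+23.2)/2 × 0.5 = 11.725
  [6.5→9.5]: (23.2+19.0)/2 × 3 = 63.3
  [9.5→9.75]: (19.0+18.6)/2 × 0.25 = 4.7
  Sum = 150.825 µg/L·h
Tail: C_last/k_e = 18.6/0.098 = 189.796
AUC_0→∞ (oral tablet) = 150.825 + 189.796 = 340.621 µg/L·h
F = (AUC_ev/D_ev)/(AUC_iv/D_iv) = (340.621/20)/(97.6/5) = 17.03105/19.52 = 0.8725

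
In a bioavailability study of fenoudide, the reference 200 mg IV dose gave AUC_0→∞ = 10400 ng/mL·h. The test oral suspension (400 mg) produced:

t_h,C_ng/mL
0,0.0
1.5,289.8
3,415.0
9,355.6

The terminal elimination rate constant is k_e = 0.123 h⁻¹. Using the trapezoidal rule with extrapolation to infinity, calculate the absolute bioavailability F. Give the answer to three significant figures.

F = 0.286

Trapezoidal AUC_0→9 (oral suspension):
  [0→1.5]: (0.0+289.8)/2 × 1.5 = 217.35
  [1.5→3]: (289.8+415.0)/2 × 1.5 = 528.6
  [3→9]: (415.0+355.6)/2 × 6 = 2311.8
  Sum = 3057.75 ng/mL·h
Tail: C_last/k_e = 355.6/0.123 = 2891.057
AUC_0→∞ (oral suspension) = 3057.75 + 2891.057 = 5948.807 ng/mL·h
F = (AUC_ev/D_ev)/(AUC_iv/D_iv) = (5948.807/400)/(10400/200) = 14.872/52 = 0.2860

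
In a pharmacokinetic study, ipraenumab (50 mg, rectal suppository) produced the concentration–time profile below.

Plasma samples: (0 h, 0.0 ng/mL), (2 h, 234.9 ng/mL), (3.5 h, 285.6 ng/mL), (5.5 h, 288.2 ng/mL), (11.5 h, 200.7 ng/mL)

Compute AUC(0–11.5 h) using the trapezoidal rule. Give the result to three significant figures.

AUC = 2670 ng/mL·h

Trapezoidal AUC_0→11.5:
  [0→2]: (0.0+234.9)/2 × 2 = 234.9
  [2→3.5]: (234.9+285.6)/2 × 1.5 = 390.375
  [3.5→5.5]: (285.6+288.2)/2 × 2 = 573.8
  [5.5→11.5]: (288.2+200.7)/2 × 6 = 1466.7
  Sum = 2665.775 ng/mL·h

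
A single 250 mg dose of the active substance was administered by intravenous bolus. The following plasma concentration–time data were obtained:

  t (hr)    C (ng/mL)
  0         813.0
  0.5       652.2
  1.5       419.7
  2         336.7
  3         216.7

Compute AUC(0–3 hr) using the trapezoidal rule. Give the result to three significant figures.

Trapezoidal AUC_0→3:
  [0→0.5]: (813.0+652.2)/2 × 0.5 = 366.3
  [0.5→1.5]: (652.2+419.7)/2 × 1 = 535.95
  [1.5→2]: (419.7+336.7)/2 × 0.5 = 189.1
  [2→3]: (336.7+216.7)/2 × 1 = 276.7
  Sum = 1368.05 ng/mL·hr

AUC = 1370 ng/mL·hr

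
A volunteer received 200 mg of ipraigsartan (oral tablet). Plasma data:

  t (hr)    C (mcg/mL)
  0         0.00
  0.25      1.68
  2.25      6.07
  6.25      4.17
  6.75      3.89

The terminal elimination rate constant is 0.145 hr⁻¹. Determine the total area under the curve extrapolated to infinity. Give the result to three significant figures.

Trapezoidal AUC_0→6.75:
  [0→0.25]: (0.00+1.68)/2 × 0.25 = 0.21
  [0.25→2.25]: (1.68+6.07)/2 × 2 = 7.75
  [2.25→6.25]: (6.07+4.17)/2 × 4 = 20.48
  [6.25→6.75]: (4.17+3.89)/2 × 0.5 = 2.015
  Sum = 30.455 mcg/mL·hr
Extrapolated tail: C_last / k_e = 3.89 / 0.145 = 26.828
AUC_0→∞ = 30.455 + 26.828 = 57.283 mcg/mL·hr

AUC = 57.3 mcg/mL·hr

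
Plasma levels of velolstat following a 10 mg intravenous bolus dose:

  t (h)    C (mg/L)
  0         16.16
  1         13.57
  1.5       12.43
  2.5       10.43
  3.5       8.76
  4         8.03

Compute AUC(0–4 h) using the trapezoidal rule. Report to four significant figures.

Trapezoidal AUC_0→4:
  [0→1]: (16.16+13.57)/2 × 1 = 14.865
  [1→1.5]: (13.57+12.43)/2 × 0.5 = 6.5
  [1.5→2.5]: (12.43+10.43)/2 × 1 = 11.43
  [2.5→3.5]: (10.43+8.76)/2 × 1 = 9.595
  [3.5→4]: (8.76+8.03)/2 × 0.5 = 4.1975
  Sum = 46.5875 mg/L·h

AUC = 46.59 mg/L·h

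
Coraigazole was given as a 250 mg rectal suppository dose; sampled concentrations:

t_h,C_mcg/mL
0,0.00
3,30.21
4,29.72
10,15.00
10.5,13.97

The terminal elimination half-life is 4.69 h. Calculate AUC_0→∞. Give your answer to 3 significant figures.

AUC = 311 mcg/mL·h

Trapezoidal AUC_0→10.5:
  [0→3]: (0.00+30.21)/2 × 3 = 45.315
  [3→4]: (30.21+29.72)/2 × 1 = 29.965
  [4→10]: (29.72+15.00)/2 × 6 = 134.16
  [10→10.5]: (15.00+13.97)/2 × 0.5 = 7.2425
  Sum = 216.6825 mcg/mL·h
k_e = ln2 / t½ = 0.693147 / 4.69 = 0.1478 h^-1
Extrapolated tail: C_last / k_e = 13.97 / 0.1478 = 94.520
AUC_0→∞ = 216.6825 + 94.520 = 311.2025 mcg/mL·h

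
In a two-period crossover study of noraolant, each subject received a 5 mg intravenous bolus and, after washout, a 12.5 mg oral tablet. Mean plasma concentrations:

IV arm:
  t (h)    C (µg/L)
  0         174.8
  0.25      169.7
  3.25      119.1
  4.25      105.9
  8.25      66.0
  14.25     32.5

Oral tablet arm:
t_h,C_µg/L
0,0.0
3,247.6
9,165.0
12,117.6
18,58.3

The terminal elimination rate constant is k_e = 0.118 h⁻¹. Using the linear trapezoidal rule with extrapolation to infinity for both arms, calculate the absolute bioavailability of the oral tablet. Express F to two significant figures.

Trapezoidal AUC_0→14.25 (IV):
  [0→0.25]: (174.8+169.7)/2 × 0.25 = 43.0625
  [0.25→3.25]: (169.7+119.1)/2 × 3 = 433.2
  [3.25→4.25]: (119.1+105.9)/2 × 1 = 112.5
  [4.25→8.25]: (105.9+66.0)/2 × 4 = 343.8
  [8.25→14.25]: (66.0+32.5)/2 × 6 = 295.5
  Sum = 1228.0625 µg/L·h
IV tail: 32.5/0.118 = 275.424; AUC_iv,0→∞ = 1228.0625 + 275.424 = 1503.4865 µg/L·h
Trapezoidal AUC_0→18 (oral tablet):
  [0→3]: (0.0+247.6)/2 × 3 = 371.4
  [3→9]: (247.6+165.0)/2 × 6 = 1237.8
  [9→12]: (165.0+117.6)/2 × 3 = 423.9
  [12→18]: (117.6+58.3)/2 × 6 = 527.7
  Sum = 2560.8 µg/L·h
oral tablet tail: 58.3/0.118 = 494.068; AUC_ev,0→∞ = 2560.8 + 494.068 = 3054.868 µg/L·h
F = (AUC_ev/D_ev)/(AUC_iv/D_iv) = (3054.868/12.5)/(1503.4865/5) = 244.38944/300.6973 = 0.8127

F = 0.81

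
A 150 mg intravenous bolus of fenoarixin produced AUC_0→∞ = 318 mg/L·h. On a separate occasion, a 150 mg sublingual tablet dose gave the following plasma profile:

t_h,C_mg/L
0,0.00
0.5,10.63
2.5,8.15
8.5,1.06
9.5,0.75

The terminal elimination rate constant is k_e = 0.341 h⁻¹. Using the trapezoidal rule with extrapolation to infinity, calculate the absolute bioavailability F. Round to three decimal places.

F = 0.164

Trapezoidal AUC_0→9.5 (sublingual tablet):
  [0→0.5]: (0.00+10.63)/2 × 0.5 = 2.6575
  [0.5→2.5]: (10.63+8.15)/2 × 2 = 18.78
  [2.5→8.5]: (8.15+1.06)/2 × 6 = 27.63
  [8.5→9.5]: (1.06+0.75)/2 × 1 = 0.905
  Sum = 49.9725 mg/L·h
Tail: C_last/k_e = 0.75/0.341 = 2.199
AUC_0→∞ (sublingual tablet) = 49.9725 + 2.199 = 52.1715 mg/L·h
F = (AUC_ev/D_ev)/(AUC_iv/D_iv) = (52.1715/150)/(318/150) = 0.34781/2.12 = 0.1641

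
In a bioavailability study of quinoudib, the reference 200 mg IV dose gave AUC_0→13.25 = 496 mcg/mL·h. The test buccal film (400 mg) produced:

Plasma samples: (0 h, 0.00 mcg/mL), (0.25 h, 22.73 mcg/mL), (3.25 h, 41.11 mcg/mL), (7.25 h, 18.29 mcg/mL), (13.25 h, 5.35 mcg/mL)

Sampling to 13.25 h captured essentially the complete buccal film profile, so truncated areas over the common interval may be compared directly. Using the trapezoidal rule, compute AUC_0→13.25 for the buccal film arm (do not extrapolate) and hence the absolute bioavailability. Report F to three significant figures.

Trapezoidal AUC_0→13.25 (buccal film):
  [0→0.25]: (0.00+22.73)/2 × 0.25 = 2.84125
  [0.25→3.25]: (22.73+41.11)/2 × 3 = 95.76
  [3.25→7.25]: (41.11+18.29)/2 × 4 = 118.8
  [7.25→13.25]: (18.29+5.35)/2 × 6 = 70.92
  Sum = 288.32125 mcg/mL·h
F = (AUC_ev/D_ev)/(AUC_iv/D_iv) = (288.32125/400)/(496/200) = 0.720803/2.48 = 0.2906

F = 0.291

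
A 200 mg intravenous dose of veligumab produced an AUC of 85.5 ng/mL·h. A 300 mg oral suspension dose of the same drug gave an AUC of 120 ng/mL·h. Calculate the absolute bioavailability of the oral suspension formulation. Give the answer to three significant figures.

F = 0.936

F = (AUC_ev / D_ev) / (AUC_iv / D_iv)
  = (120/300) / (85.5/200)
  = 0.4 / 0.4275 = 0.9357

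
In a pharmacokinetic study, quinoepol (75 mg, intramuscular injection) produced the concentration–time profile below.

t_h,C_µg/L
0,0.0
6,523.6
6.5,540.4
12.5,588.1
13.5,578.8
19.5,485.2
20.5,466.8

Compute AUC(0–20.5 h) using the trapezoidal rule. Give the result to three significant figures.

Trapezoidal AUC_0→20.5:
  [0→6]: (0.0+523.6)/2 × 6 = 1570.8
  [6→6.5]: (523.6+540.4)/2 × 0.5 = 266.0
  [6.5→12.5]: (540.4+588.1)/2 × 6 = 3385.5
  [12.5→13.5]: (588.1+578.8)/2 × 1 = 583.45
  [13.5→19.5]: (578.8+485.2)/2 × 6 = 3192.0
  [19.5→20.5]: (485.2+466.8)/2 × 1 = 476.0
  Sum = 9473.75 µg/L·h

AUC = 9470 µg/L·h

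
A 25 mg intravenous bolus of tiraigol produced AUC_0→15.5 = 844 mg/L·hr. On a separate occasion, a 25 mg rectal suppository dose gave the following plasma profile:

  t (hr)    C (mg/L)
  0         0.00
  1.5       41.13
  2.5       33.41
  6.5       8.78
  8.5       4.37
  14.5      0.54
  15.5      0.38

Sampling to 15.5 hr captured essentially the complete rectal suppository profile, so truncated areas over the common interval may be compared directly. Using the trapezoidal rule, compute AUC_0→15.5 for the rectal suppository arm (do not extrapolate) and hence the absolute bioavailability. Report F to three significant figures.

F = 0.214

Trapezoidal AUC_0→15.5 (rectal suppository):
  [0→1.5]: (0.00+41.13)/2 × 1.5 = 30.8475
  [1.5→2.5]: (41.13+33.41)/2 × 1 = 37.27
  [2.5→6.5]: (33.41+8.78)/2 × 4 = 84.38
  [6.5→8.5]: (8.78+4.37)/2 × 2 = 13.15
  [8.5→14.5]: (4.37+0.54)/2 × 6 = 14.73
  [14.5→15.5]: (0.54+0.38)/2 × 1 = 0.46
  Sum = 180.8375 mg/L·hr
F = (AUC_ev/D_ev)/(AUC_iv/D_iv) = (180.8375/25)/(844/25) = 7.2335/33.76 = 0.2143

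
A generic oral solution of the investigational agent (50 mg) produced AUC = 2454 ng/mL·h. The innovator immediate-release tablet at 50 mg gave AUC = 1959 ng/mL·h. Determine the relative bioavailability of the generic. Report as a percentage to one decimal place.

F_rel = 125.3%

F_rel = (AUC_test/D_test) / (AUC_ref/D_ref)
      = (2454/50) / (1959/50)
      = 49.08 / 39.18 = 1.2527 = 125.27%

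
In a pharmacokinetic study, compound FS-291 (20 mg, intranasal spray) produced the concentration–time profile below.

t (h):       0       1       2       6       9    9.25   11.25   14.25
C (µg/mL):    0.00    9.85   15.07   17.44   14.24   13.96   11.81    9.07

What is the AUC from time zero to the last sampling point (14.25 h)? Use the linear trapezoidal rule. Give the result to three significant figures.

Trapezoidal AUC_0→14.25:
  [0→1]: (0.00+9.85)/2 × 1 = 4.925
  [1→2]: (9.85+15.07)/2 × 1 = 12.46
  [2→6]: (15.07+17.44)/2 × 4 = 65.02
  [6→9]: (17.44+14.24)/2 × 3 = 47.52
  [9→9.25]: (14.24+13.96)/2 × 0.25 = 3.525
  [9.25→11.25]: (13.96+11.81)/2 × 2 = 25.77
  [11.25→14.25]: (11.81+9.07)/2 × 3 = 31.32
  Sum = 190.54 µg/mL·h

AUC = 191 µg/mL·h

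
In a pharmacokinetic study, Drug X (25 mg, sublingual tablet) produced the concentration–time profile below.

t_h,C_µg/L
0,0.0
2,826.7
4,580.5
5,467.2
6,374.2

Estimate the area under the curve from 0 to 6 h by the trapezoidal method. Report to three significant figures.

AUC = 3180 µg/L·h

Trapezoidal AUC_0→6:
  [0→2]: (0.0+826.7)/2 × 2 = 826.7
  [2→4]: (826.7+580.5)/2 × 2 = 1407.2
  [4→5]: (580.5+467.2)/2 × 1 = 523.85
  [5→6]: (467.2+374.2)/2 × 1 = 420.7
  Sum = 3178.45 µg/L·h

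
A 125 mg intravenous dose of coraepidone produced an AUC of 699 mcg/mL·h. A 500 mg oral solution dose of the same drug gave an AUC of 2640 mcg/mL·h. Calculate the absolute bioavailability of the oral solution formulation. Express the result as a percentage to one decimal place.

F = 94.4%

F = (AUC_ev / D_ev) / (AUC_iv / D_iv)
  = (2640/500) / (699/125)
  = 5.28 / 5.592 = 0.9442
  = 94.42%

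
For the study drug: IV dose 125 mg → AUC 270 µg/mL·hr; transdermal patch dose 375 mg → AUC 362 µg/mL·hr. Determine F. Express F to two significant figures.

F = (AUC_ev / D_ev) / (AUC_iv / D_iv)
  = (362/375) / (270/125)
  = 0.965333 / 2.16 = 0.4469

F = 0.45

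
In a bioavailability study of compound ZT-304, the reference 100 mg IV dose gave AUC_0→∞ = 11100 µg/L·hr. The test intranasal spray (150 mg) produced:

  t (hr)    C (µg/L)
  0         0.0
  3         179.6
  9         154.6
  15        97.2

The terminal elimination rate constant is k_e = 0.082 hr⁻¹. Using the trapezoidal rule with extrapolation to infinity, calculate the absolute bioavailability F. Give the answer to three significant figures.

F = 0.193

Trapezoidal AUC_0→15 (intranasal spray):
  [0→3]: (0.0+179.6)/2 × 3 = 269.4
  [3→9]: (179.6+154.6)/2 × 6 = 1002.6
  [9→15]: (154.6+97.2)/2 × 6 = 755.4
  Sum = 2027.4 µg/L·hr
Tail: C_last/k_e = 97.2/0.082 = 1185.366
AUC_0→∞ (intranasal spray) = 2027.4 + 1185.366 = 3212.766 µg/L·hr
F = (AUC_ev/D_ev)/(AUC_iv/D_iv) = (3212.766/150)/(11100/100) = 21.41844/111 = 0.1930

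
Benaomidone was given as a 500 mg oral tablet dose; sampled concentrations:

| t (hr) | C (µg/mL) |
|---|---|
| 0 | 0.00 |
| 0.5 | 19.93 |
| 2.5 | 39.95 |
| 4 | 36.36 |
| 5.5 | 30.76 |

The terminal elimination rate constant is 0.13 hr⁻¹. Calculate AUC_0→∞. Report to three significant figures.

AUC = 409 µg/mL·hr

Trapezoidal AUC_0→5.5:
  [0→0.5]: (0.00+19.93)/2 × 0.5 = 4.9825
  [0.5→2.5]: (19.93+39.95)/2 × 2 = 59.88
  [2.5→4]: (39.95+36.36)/2 × 1.5 = 57.2325
  [4→5.5]: (36.36+30.76)/2 × 1.5 = 50.34
  Sum = 172.435 µg/mL·hr
Extrapolated tail: C_last / k_e = 30.76 / 0.13 = 236.615
AUC_0→∞ = 172.435 + 236.615 = 409.05 µg/mL·hr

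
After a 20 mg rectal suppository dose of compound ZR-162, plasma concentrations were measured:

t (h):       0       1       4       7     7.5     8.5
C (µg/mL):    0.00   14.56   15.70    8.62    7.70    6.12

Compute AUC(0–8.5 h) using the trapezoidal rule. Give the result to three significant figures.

Trapezoidal AUC_0→8.5:
  [0→1]: (0.00+14.56)/2 × 1 = 7.28
  [1→4]: (14.56+15.70)/2 × 3 = 45.39
  [4→7]: (15.70+8.62)/2 × 3 = 36.48
  [7→7.5]: (8.62+7.70)/2 × 0.5 = 4.08
  [7.5→8.5]: (7.70+6.12)/2 × 1 = 6.91
  Sum = 100.14 µg/mL·h

AUC = 100 µg/mL·h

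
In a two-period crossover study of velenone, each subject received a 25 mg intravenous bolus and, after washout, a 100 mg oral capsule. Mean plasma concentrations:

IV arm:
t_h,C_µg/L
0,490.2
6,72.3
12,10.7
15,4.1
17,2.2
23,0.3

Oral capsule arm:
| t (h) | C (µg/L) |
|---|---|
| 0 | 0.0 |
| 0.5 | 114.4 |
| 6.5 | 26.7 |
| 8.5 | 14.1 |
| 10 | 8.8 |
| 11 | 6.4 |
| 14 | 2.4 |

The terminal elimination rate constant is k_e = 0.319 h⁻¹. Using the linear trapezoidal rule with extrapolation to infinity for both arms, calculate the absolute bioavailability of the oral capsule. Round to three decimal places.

Trapezoidal AUC_0→23 (IV):
  [0→6]: (490.2+72.3)/2 × 6 = 1687.5
  [6→12]: (72.3+10.7)/2 × 6 = 249.0
  [12→15]: (10.7+4.1)/2 × 3 = 22.2
  [15→17]: (4.1+2.2)/2 × 2 = 6.3
  [17→23]: (2.2+0.3)/2 × 6 = 7.5
  Sum = 1972.5 µg/L·h
IV tail: 0.3/0.319 = 0.940; AUC_iv,0→∞ = 1972.5 + 0.940 = 1973.44 µg/L·h
Trapezoidal AUC_0→14 (oral capsule):
  [0→0.5]: (0.0+114.4)/2 × 0.5 = 28.6
  [0.5→6.5]: (114.4+26.7)/2 × 6 = 423.3
  [6.5→8.5]: (26.7+14.1)/2 × 2 = 40.8
  [8.5→10]: (14.1+8.8)/2 × 1.5 = 17.175
  [10→11]: (8.8+6.4)/2 × 1 = 7.6
  [11→14]: (6.4+2.4)/2 × 3 = 13.2
  Sum = 530.675 µg/L·h
oral capsule tail: 2.4/0.319 = 7.524; AUC_ev,0→∞ = 530.675 + 7.524 = 538.199 µg/L·h
F = (AUC_ev/D_ev)/(AUC_iv/D_iv) = (538.199/100)/(1973.44/25) = 5.38199/78.9376 = 0.0682

F = 0.068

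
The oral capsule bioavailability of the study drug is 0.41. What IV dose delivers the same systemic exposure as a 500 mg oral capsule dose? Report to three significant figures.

Systemic exposure from an extravascular dose = F × D_ev, so the equivalent IV dose is F × D_ev.
D_iv = F × D_ev = 0.41 × 500 = 205 mg

D_iv = 205 mg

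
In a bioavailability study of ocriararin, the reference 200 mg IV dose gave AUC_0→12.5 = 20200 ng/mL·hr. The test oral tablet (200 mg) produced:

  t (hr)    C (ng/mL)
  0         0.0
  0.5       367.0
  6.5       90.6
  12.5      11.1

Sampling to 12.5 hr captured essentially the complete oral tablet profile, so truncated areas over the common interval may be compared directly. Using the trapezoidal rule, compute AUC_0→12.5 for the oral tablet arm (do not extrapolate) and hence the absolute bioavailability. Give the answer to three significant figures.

F = 0.0876

Trapezoidal AUC_0→12.5 (oral tablet):
  [0→0.5]: (0.0+367.0)/2 × 0.5 = 91.75
  [0.5→6.5]: (367.0+90.6)/2 × 6 = 1372.8
  [6.5→12.5]: (90.6+11.1)/2 × 6 = 305.1
  Sum = 1769.65 ng/mL·hr
F = (AUC_ev/D_ev)/(AUC_iv/D_iv) = (1769.65/200)/(20200/200) = 8.84825/101 = 0.0876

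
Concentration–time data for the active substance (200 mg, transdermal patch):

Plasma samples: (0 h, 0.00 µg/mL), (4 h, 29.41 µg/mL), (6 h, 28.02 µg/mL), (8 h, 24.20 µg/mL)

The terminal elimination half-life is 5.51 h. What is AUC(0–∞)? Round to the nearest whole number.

Trapezoidal AUC_0→8:
  [0→4]: (0.00+29.41)/2 × 4 = 58.82
  [4→6]: (29.41+28.02)/2 × 2 = 57.43
  [6→8]: (28.02+24.20)/2 × 2 = 52.22
  Sum = 168.47 µg/mL·h
k_e = ln2 / t½ = 0.693147 / 5.51 = 0.1258 h^-1
Extrapolated tail: C_last / k_e = 24.20 / 0.1258 = 192.369
AUC_0→∞ = 168.47 + 192.369 = 360.839 µg/mL·h

AUC = 361 µg/mL·h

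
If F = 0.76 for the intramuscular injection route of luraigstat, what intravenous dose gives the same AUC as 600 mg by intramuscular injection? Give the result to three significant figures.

Systemic exposure from an extravascular dose = F × D_ev, so the equivalent IV dose is F × D_ev.
D_iv = F × D_ev = 0.76 × 600 = 456 mg

D_iv = 456 mg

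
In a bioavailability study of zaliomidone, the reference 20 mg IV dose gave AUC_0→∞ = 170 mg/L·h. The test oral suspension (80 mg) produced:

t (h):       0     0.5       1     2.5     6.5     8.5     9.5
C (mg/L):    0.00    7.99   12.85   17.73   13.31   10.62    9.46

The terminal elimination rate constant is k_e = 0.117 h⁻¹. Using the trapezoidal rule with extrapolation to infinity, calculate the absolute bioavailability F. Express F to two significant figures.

Trapezoidal AUC_0→9.5 (oral suspension):
  [0→0.5]: (0.00+7.99)/2 × 0.5 = 1.9975
  [0.5→1]: (7.99+12.85)/2 × 0.5 = 5.21
  [1→2.5]: (12.85+17.73)/2 × 1.5 = 22.935
  [2.5→6.5]: (17.73+13.31)/2 × 4 = 62.08
  [6.5→8.5]: (13.31+10.62)/2 × 2 = 23.93
  [8.5→9.5]: (10.62+9.46)/2 × 1 = 10.04
  Sum = 126.1925 mg/L·h
Tail: C_last/k_e = 9.46/0.117 = 80.855
AUC_0→∞ (oral suspension) = 126.1925 + 80.855 = 207.0475 mg/L·h
F = (AUC_ev/D_ev)/(AUC_iv/D_iv) = (207.0475/80)/(170/20) = 2.58809/8.5 = 0.3045

F = 0.30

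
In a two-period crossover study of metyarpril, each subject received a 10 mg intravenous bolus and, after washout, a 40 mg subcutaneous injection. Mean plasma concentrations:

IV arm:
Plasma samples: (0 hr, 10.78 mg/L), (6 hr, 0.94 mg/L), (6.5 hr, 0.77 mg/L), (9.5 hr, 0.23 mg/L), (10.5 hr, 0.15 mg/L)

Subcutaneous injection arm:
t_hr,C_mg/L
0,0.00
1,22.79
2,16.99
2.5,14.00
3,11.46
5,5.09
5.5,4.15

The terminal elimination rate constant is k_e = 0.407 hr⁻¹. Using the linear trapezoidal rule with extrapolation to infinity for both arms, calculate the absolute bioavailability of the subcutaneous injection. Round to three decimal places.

F = 0.494

Trapezoidal AUC_0→10.5 (IV):
  [0→6]: (10.78+0.94)/2 × 6 = 35.16
  [6→6.5]: (0.94+0.77)/2 × 0.5 = 0.4275
  [6.5→9.5]: (0.77+0.23)/2 × 3 = 1.5
  [9.5→10.5]: (0.23+0.15)/2 × 1 = 0.19
  Sum = 37.2775 mg/L·hr
IV tail: 0.15/0.407 = 0.369; AUC_iv,0→∞ = 37.2775 + 0.369 = 37.6465 mg/L·hr
Trapezoidal AUC_0→5.5 (subcutaneous injection):
  [0→1]: (0.00+22.79)/2 × 1 = 11.395
  [1→2]: (22.79+16.99)/2 × 1 = 19.89
  [2→2.5]: (16.99+14.00)/2 × 0.5 = 7.7475
  [2.5→3]: (14.00+11.46)/2 × 0.5 = 6.365
  [3→5]: (11.46+5.09)/2 × 2 = 16.55
  [5→5.5]: (5.09+4.15)/2 × 0.5 = 2.31
  Sum = 64.2575 mg/L·hr
subcutaneous injection tail: 4.15/0.407 = 10.197; AUC_ev,0→∞ = 64.2575 + 10.197 = 74.4545 mg/L·hr
F = (AUC_ev/D_ev)/(AUC_iv/D_iv) = (74.4545/40)/(37.6465/10) = 1.8613625/3.76465 = 0.4944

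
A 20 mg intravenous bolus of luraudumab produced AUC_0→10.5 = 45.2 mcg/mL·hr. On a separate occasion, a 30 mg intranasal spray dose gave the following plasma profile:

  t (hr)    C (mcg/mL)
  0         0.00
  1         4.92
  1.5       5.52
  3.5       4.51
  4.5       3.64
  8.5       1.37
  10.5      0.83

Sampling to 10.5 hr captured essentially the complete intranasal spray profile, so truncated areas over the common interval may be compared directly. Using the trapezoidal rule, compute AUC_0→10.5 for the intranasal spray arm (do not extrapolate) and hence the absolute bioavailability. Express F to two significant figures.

F = 0.46

Trapezoidal AUC_0→10.5 (intranasal spray):
  [0→1]: (0.00+4.92)/2 × 1 = 2.46
  [1→1.5]: (4.92+5.52)/2 × 0.5 = 2.61
  [1.5→3.5]: (5.52+4.51)/2 × 2 = 10.03
  [3.5→4.5]: (4.51+3.64)/2 × 1 = 4.075
  [4.5→8.5]: (3.64+1.37)/2 × 4 = 10.02
  [8.5→10.5]: (1.37+0.83)/2 × 2 = 2.2
  Sum = 31.395 mcg/mL·hr
F = (AUC_ev/D_ev)/(AUC_iv/D_iv) = (31.395/30)/(45.2/20) = 1.0465/2.26 = 0.4631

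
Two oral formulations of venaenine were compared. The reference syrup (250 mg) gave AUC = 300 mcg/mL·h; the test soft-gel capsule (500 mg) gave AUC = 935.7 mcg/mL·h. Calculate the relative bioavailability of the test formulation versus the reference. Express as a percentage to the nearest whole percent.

F_rel = 156%

F_rel = (AUC_test/D_test) / (AUC_ref/D_ref)
      = (935.7/500) / (300/250)
      = 1.8714 / 1.2 = 1.5595 = 155.95%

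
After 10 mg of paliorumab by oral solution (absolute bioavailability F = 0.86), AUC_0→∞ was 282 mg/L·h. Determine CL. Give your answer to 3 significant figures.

CL = F × Dose / AUC_0→∞
   = 0.86 × 10 / 282 = 0.0304965 L/h

CL = 0.0305 L/h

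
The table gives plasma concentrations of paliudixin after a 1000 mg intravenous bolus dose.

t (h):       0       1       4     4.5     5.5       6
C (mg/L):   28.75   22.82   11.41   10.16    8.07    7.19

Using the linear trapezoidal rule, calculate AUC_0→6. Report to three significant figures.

AUC = 95.5 mg/L·h

Trapezoidal AUC_0→6:
  [0→1]: (28.75+22.82)/2 × 1 = 25.785
  [1→4]: (22.82+11.41)/2 × 3 = 51.345
  [4→4.5]: (11.41+10.16)/2 × 0.5 = 5.3925
  [4.5→5.5]: (10.16+8.07)/2 × 1 = 9.115
  [5.5→6]: (8.07+7.19)/2 × 0.5 = 3.815
  Sum = 95.4525 mg/L·h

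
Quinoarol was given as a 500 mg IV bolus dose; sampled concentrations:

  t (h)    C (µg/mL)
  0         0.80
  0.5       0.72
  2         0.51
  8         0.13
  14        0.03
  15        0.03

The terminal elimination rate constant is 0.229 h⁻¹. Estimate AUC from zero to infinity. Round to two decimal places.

Trapezoidal AUC_0→15:
  [0→0.5]: (0.80+0.72)/2 × 0.5 = 0.38
  [0.5→2]: (0.72+0.51)/2 × 1.5 = 0.9225
  [2→8]: (0.51+0.13)/2 × 6 = 1.92
  [8→14]: (0.13+0.03)/2 × 6 = 0.48
  [14→15]: (0.03+0.03)/2 × 1 = 0.03
  Sum = 3.7325 µg/mL·h
Extrapolated tail: C_last / k_e = 0.03 / 0.229 = 0.131
AUC_0→∞ = 3.7325 + 0.131 = 3.8635 µg/mL·h

AUC = 3.86 µg/mL·h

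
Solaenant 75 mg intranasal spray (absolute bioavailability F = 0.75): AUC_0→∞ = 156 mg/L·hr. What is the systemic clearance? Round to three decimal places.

CL = 0.361 L/hr

CL = F × Dose / AUC_0→∞
   = 0.75 × 75 / 156 = 0.360577 L/hr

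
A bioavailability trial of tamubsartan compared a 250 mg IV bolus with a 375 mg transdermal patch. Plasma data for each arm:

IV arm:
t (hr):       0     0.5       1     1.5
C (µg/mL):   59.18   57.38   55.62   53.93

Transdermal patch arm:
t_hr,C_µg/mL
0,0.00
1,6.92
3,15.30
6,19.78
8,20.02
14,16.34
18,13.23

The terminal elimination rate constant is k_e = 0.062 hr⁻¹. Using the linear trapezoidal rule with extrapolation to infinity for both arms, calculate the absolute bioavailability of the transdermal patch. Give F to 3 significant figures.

Trapezoidal AUC_0→1.5 (IV):
  [0→0.5]: (59.18+57.38)/2 × 0.5 = 29.14
  [0.5→1]: (57.38+55.62)/2 × 0.5 = 28.25
  [1→1.5]: (55.62+53.93)/2 × 0.5 = 27.3875
  Sum = 84.7775 µg/mL·hr
IV tail: 53.93/0.062 = 869.839; AUC_iv,0→∞ = 84.7775 + 869.839 = 954.6165 µg/mL·hr
Trapezoidal AUC_0→18 (transdermal patch):
  [0→1]: (0.00+6.92)/2 × 1 = 3.46
  [1→3]: (6.92+15.30)/2 × 2 = 22.22
  [3→6]: (15.30+19.78)/2 × 3 = 52.62
  [6→8]: (19.78+20.02)/2 × 2 = 39.8
  [8→14]: (20.02+16.34)/2 × 6 = 109.08
  [14→18]: (16.34+13.23)/2 × 4 = 59.14
  Sum = 286.32 µg/mL·hr
transdermal patch tail: 13.23/0.062 = 213.387; AUC_ev,0→∞ = 286.32 + 213.387 = 499.707 µg/mL·hr
F = (AUC_ev/D_ev)/(AUC_iv/D_iv) = (499.707/375)/(954.6165/250) = 1.332552/3.818466 = 0.3490

F = 0.349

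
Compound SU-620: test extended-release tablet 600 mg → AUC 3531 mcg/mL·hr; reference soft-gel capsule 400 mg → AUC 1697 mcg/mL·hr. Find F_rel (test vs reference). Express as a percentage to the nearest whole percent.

F_rel = 139%

F_rel = (AUC_test/D_test) / (AUC_ref/D_ref)
      = (3531/600) / (1697/400)
      = 5.885 / 4.2425 = 1.3872 = 138.72%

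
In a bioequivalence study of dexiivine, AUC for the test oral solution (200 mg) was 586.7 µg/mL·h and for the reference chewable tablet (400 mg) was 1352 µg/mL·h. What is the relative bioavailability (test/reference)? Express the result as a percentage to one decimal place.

F_rel = (AUC_test/D_test) / (AUC_ref/D_ref)
      = (586.7/200) / (1352/400)
      = 2.9335 / 3.38 = 0.8679 = 86.79%

F_rel = 86.8%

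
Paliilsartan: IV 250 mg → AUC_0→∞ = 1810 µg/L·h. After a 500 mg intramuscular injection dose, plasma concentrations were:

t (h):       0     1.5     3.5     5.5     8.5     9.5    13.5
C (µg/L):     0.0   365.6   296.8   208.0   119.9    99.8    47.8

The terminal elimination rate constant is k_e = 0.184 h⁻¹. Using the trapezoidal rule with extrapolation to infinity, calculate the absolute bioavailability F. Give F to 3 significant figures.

F = 0.718

Trapezoidal AUC_0→13.5 (intramuscular injection):
  [0→1.5]: (0.0+365.6)/2 × 1.5 = 274.2
  [1.5→3.5]: (365.6+296.8)/2 × 2 = 662.4
  [3.5→5.5]: (296.8+208.0)/2 × 2 = 504.8
  [5.5→8.5]: (208.0+119.9)/2 × 3 = 491.85
  [8.5→9.5]: (119.9+99.8)/2 × 1 = 109.85
  [9.5→13.5]: (99.8+47.8)/2 × 4 = 295.2
  Sum = 2338.3 µg/L·h
Tail: C_last/k_e = 47.8/0.184 = 259.783
AUC_0→∞ (intramuscular injection) = 2338.3 + 259.783 = 2598.083 µg/L·h
F = (AUC_ev/D_ev)/(AUC_iv/D_iv) = (2598.083/500)/(1810/250) = 5.196166/7.24 = 0.7177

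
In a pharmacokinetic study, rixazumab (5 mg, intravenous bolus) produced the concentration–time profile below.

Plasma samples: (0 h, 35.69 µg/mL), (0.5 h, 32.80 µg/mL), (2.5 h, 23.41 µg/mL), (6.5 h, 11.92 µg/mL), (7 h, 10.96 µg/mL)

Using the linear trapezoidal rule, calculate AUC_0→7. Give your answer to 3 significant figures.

Trapezoidal AUC_0→7:
  [0→0.5]: (35.69+32.80)/2 × 0.5 = 17.1225
  [0.5→2.5]: (32.80+23.41)/2 × 2 = 56.21
  [2.5→6.5]: (23.41+11.92)/2 × 4 = 70.66
  [6.5→7]: (11.92+10.96)/2 × 0.5 = 5.72
  Sum = 149.7125 µg/mL·h

AUC = 150 µg/mL·h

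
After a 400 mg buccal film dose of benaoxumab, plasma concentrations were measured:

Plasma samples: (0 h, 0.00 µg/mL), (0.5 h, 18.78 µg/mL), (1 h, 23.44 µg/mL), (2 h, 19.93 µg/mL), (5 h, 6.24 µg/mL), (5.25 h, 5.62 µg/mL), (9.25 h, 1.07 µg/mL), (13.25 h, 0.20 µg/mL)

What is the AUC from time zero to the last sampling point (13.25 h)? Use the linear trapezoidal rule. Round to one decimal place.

AUC = 93.6 µg/mL·h

Trapezoidal AUC_0→13.25:
  [0→0.5]: (0.00+18.78)/2 × 0.5 = 4.695
  [0.5→1]: (18.78+23.44)/2 × 0.5 = 10.555
  [1→2]: (23.44+19.93)/2 × 1 = 21.685
  [2→5]: (19.93+6.24)/2 × 3 = 39.255
  [5→5.25]: (6.24+5.62)/2 × 0.25 = 1.4825
  [5.25→9.25]: (5.62+1.07)/2 × 4 = 13.38
  [9.25→13.25]: (1.07+0.20)/2 × 4 = 2.54
  Sum = 93.5925 µg/mL·h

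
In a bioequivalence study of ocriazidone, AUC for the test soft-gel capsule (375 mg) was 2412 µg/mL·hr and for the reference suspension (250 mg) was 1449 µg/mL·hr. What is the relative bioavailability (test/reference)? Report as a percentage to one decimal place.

F_rel = 111.0%

F_rel = (AUC_test/D_test) / (AUC_ref/D_ref)
      = (2412/375) / (1449/250)
      = 6.432 / 5.796 = 1.1097 = 110.97%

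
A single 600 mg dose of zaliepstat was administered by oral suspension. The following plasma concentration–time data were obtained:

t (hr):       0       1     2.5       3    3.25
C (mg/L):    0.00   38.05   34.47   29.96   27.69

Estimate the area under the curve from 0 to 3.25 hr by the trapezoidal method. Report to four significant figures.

Trapezoidal AUC_0→3.25:
  [0→1]: (0.00+38.05)/2 × 1 = 19.025
  [1→2.5]: (38.05+34.47)/2 × 1.5 = 54.39
  [2.5→3]: (34.47+29.96)/2 × 0.5 = 16.1075
  [3→3.25]: (29.96+27.69)/2 × 0.25 = 7.20625
  Sum = 96.72875 mg/L·hr

AUC = 96.73 mg/L·hr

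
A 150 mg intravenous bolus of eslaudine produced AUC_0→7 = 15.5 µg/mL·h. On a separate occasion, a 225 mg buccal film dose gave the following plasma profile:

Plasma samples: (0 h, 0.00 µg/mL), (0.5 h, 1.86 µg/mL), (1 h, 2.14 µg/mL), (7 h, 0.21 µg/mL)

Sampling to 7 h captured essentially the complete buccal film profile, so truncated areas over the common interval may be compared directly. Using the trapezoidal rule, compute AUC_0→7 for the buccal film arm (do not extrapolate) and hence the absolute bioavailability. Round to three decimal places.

F = 0.366

Trapezoidal AUC_0→7 (buccal film):
  [0→0.5]: (0.00+1.86)/2 × 0.5 = 0.465
  [0.5→1]: (1.86+2.14)/2 × 0.5 = 1.0
  [1→7]: (2.14+0.21)/2 × 6 = 7.05
  Sum = 8.515 µg/mL·h
F = (AUC_ev/D_ev)/(AUC_iv/D_iv) = (8.515/225)/(15.5/150) = 0.0378444/0.103333 = 0.3662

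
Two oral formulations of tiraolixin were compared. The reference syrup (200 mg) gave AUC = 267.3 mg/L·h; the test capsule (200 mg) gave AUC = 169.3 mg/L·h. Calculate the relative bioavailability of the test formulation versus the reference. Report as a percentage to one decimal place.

F_rel = (AUC_test/D_test) / (AUC_ref/D_ref)
      = (169.3/200) / (267.3/200)
      = 0.8465 / 1.3365 = 0.6334 = 63.34%

F_rel = 63.3%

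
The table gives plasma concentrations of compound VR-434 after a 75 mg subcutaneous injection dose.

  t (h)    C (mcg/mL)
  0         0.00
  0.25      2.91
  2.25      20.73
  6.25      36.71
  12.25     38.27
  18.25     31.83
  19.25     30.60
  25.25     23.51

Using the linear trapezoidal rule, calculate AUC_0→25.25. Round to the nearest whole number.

AUC = 768 mcg/mL·h

Trapezoidal AUC_0→25.25:
  [0→0.25]: (0.00+2.91)/2 × 0.25 = 0.36375
  [0.25→2.25]: (2.91+20.73)/2 × 2 = 23.64
  [2.25→6.25]: (20.73+36.71)/2 × 4 = 114.88
  [6.25→12.25]: (36.71+38.27)/2 × 6 = 224.94
  [12.25→18.25]: (38.27+31.83)/2 × 6 = 210.3
  [18.25→19.25]: (31.83+30.60)/2 × 1 = 31.215
  [19.25→25.25]: (30.60+23.51)/2 × 6 = 162.33
  Sum = 767.66875 mcg/mL·h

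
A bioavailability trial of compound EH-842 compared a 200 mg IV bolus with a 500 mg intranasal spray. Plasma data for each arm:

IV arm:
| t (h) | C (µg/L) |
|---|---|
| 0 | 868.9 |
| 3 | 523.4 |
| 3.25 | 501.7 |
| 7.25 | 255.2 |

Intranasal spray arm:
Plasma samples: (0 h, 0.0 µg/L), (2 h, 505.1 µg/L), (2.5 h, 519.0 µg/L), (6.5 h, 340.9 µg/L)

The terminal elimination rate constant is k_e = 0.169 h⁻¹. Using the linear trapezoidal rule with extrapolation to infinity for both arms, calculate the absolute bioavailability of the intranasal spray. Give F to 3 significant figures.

Trapezoidal AUC_0→7.25 (IV):
  [0→3]: (868.9+523.4)/2 × 3 = 2088.45
  [3→3.25]: (523.4+501.7)/2 × 0.25 = 128.1375
  [3.25→7.25]: (501.7+255.2)/2 × 4 = 1513.8
  Sum = 3730.3875 µg/L·h
IV tail: 255.2/0.169 = 1510.059; AUC_iv,0→∞ = 3730.3875 + 1510.059 = 5240.4465 µg/L·h
Trapezoidal AUC_0→6.5 (intranasal spray):
  [0→2]: (0.0+505.1)/2 × 2 = 505.1
  [2→2.5]: (505.1+519.0)/2 × 0.5 = 256.025
  [2.5→6.5]: (519.0+340.9)/2 × 4 = 1719.8
  Sum = 2480.925 µg/L·h
intranasal spray tail: 340.9/0.169 = 2017.160; AUC_ev,0→∞ = 2480.925 + 2017.160 = 4498.085 µg/L·h
F = (AUC_ev/D_ev)/(AUC_iv/D_iv) = (4498.085/500)/(5240.4465/200) = 8.99617/26.2022 = 0.3433

F = 0.343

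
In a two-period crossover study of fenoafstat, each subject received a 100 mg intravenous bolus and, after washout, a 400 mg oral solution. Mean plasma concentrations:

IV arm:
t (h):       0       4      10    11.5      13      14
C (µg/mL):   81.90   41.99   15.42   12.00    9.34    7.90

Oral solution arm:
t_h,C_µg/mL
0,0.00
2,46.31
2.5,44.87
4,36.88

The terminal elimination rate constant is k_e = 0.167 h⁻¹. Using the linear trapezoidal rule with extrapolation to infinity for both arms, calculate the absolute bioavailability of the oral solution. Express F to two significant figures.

Trapezoidal AUC_0→14 (IV):
  [0→4]: (81.90+41.99)/2 × 4 = 247.78
  [4→10]: (41.99+15.42)/2 × 6 = 172.23
  [10→11.5]: (15.42+12.00)/2 × 1.5 = 20.565
  [11.5→13]: (12.00+9.34)/2 × 1.5 = 16.005
  [13→14]: (9.34+7.90)/2 × 1 = 8.62
  Sum = 465.2 µg/mL·h
IV tail: 7.90/0.167 = 47.305; AUC_iv,0→∞ = 465.2 + 47.305 = 512.505 µg/mL·h
Trapezoidal AUC_0→4 (oral solution):
  [0→2]: (0.00+46.31)/2 × 2 = 46.31
  [2→2.5]: (46.31+44.87)/2 × 0.5 = 22.795
  [2.5→4]: (44.87+36.88)/2 × 1.5 = 61.3125
  Sum = 130.4175 µg/mL·h
oral solution tail: 36.88/0.167 = 220.838; AUC_ev,0→∞ = 130.4175 + 220.838 = 351.2555 µg/mL·h
F = (AUC_ev/D_ev)/(AUC_iv/D_iv) = (351.2555/400)/(512.505/100) = 0.87813875/5.12505 = 0.1713

F = 0.17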